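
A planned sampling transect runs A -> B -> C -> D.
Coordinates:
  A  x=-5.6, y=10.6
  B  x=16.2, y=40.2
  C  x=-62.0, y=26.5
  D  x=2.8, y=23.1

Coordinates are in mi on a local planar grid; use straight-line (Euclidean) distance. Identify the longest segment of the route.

Leg distances:
A→B: 36.8 mi
B→C: 79.4 mi
C→D: 64.9 mi
The longest leg is B–C at 79.4 mi.

B–C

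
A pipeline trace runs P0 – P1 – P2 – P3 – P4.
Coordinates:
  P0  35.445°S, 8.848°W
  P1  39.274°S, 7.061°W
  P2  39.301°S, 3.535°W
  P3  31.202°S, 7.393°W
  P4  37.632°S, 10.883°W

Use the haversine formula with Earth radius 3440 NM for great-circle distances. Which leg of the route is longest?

Leg distances:
P0→P1: 245.2 NM
P1→P2: 163.8 NM
P2→P3: 521.6 NM
P3→P4: 422.9 NM
The longest leg is P2–P3 at 521.6 NM.

P2–P3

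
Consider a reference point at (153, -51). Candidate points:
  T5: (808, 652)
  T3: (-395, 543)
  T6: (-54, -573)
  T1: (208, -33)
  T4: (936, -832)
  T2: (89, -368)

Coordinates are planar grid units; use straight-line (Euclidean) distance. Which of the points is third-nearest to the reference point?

Distances from the reference point ((153, -51)):
T1: 57.9
T2: 323.4
T6: 561.5
T3: 808.2
T5: 960.9
T4: 1105.9
The third-nearest is T6 at 561.5.

T6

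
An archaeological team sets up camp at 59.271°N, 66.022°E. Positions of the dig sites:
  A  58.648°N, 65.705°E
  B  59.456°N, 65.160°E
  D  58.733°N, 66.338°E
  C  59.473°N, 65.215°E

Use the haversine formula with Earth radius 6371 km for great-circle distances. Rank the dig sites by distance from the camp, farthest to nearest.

A, D, B, C

Distance from the camp at 59.271°N, 66.022°E to each:
A 58.648°N, 65.705°E: 71.6 km
D 58.733°N, 66.338°E: 62.5 km
B 59.456°N, 65.160°E: 53.0 km
C 59.473°N, 65.215°E: 50.9 km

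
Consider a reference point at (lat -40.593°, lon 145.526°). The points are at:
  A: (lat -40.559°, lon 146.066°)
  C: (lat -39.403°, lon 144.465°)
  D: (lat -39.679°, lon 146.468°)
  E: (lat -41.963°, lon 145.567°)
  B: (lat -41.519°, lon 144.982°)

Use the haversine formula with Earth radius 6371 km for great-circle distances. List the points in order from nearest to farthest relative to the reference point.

A, B, D, E, C

Distances from the reference point:
A (lat -40.559°, lon 146.066°): 45.8 km
B (lat -41.519°, lon 144.982°): 112.6 km
D (lat -39.679°, lon 146.468°): 129.4 km
E (lat -41.963°, lon 145.567°): 152.4 km
C (lat -39.403°, lon 144.465°): 160.2 km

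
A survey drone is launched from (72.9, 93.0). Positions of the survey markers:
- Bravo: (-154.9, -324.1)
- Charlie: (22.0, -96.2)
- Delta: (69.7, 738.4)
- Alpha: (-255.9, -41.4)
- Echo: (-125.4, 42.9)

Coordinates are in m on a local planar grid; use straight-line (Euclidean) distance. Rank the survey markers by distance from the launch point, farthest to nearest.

Distances from the launch point:
Delta (69.7, 738.4): 645.4 m
Bravo (-154.9, -324.1): 475.3 m
Alpha (-255.9, -41.4): 355.2 m
Echo (-125.4, 42.9): 204.5 m
Charlie (22.0, -96.2): 195.9 m

Delta, Bravo, Alpha, Echo, Charlie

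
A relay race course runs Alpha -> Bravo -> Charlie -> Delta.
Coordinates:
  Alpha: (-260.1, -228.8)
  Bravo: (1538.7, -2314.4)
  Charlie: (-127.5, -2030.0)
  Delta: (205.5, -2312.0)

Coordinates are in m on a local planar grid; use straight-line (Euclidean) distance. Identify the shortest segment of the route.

Charlie–Delta

Leg distances:
Alpha→Bravo: 2754.2 m
Bravo→Charlie: 1690.3 m
Charlie→Delta: 436.4 m
The shortest leg is Charlie–Delta at 436.4 m.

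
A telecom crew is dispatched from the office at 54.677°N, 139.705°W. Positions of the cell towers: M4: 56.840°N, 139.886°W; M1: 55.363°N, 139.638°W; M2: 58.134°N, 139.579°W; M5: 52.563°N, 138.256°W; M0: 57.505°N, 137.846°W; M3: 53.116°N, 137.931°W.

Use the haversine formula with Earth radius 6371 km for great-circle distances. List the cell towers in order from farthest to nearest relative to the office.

M2, M0, M5, M4, M3, M1

Distance from the office at 54.677°N, 139.705°W to each:
M2 58.134°N, 139.579°W: 384.5 km
M0 57.505°N, 137.846°W: 334.9 km
M5 52.563°N, 138.256°W: 253.7 km
M4 56.840°N, 139.886°W: 240.8 km
M3 53.116°N, 137.931°W: 208.9 km
M1 55.363°N, 139.638°W: 76.4 km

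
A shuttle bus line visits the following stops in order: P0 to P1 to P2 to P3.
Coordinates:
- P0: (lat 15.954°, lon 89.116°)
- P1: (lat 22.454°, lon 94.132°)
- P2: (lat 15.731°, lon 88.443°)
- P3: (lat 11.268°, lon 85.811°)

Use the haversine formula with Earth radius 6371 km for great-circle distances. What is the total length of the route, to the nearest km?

Leg distances:
P0→P1: 894.1 km  (cumulative 894.1 km)
P1→P2: 956.9 km  (cumulative 1851.0 km)
P2→P3: 572.0 km  (cumulative 2423.0 km)
Total route length ≈ 2423 km.

2423 km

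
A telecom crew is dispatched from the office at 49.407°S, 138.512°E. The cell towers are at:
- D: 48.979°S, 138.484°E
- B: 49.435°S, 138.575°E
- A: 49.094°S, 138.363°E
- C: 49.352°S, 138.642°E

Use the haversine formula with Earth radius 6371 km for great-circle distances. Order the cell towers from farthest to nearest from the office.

Computing each great-circle distance from 49.407°S, 138.512°E:
D 48.979°S, 138.484°E: 47.6 km
A 49.094°S, 138.363°E: 36.4 km
C 49.352°S, 138.642°E: 11.2 km
B 49.435°S, 138.575°E: 5.5 km

D, A, C, B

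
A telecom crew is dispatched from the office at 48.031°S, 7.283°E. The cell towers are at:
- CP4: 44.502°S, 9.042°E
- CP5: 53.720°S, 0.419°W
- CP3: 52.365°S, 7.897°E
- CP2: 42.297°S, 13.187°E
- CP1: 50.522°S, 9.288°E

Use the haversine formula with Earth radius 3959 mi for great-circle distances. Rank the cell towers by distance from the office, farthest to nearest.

CP5, CP2, CP3, CP4, CP1

Distance from the office at 48.031°S, 7.283°E to each:
CP5 53.720°S, 0.419°W: 516.4 mi
CP2 42.297°S, 13.187°E: 489.3 mi
CP3 52.365°S, 7.897°E: 300.7 mi
CP4 44.502°S, 9.042°E: 257.9 mi
CP1 50.522°S, 9.288°E: 194.4 mi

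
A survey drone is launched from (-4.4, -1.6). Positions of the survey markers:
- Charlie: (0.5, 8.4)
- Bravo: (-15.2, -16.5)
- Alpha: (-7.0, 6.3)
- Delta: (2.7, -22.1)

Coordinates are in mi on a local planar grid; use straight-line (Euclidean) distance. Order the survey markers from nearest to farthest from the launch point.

Alpha, Charlie, Bravo, Delta

Computing each straight-line distance from (-4.4, -1.6):
Alpha (-7.0, 6.3): 8.3 mi
Charlie (0.5, 8.4): 11.1 mi
Bravo (-15.2, -16.5): 18.4 mi
Delta (2.7, -22.1): 21.7 mi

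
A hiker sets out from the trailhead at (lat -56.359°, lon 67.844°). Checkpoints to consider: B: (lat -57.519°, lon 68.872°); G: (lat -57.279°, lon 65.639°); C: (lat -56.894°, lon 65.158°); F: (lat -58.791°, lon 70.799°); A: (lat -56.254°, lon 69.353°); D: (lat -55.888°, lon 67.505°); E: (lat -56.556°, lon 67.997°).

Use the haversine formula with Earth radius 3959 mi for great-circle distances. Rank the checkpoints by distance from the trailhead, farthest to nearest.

Computing each great-circle distance from (lat -56.359°, lon 67.844°):
F (lat -58.791°, lon 70.799°): 200.5 mi
C (lat -56.894°, lon 65.158°): 108.6 mi
G (lat -57.279°, lon 65.639°): 104.8 mi
B (lat -57.519°, lon 68.872°): 89.0 mi
A (lat -56.254°, lon 69.353°): 58.3 mi
D (lat -55.888°, lon 67.505°): 35.1 mi
E (lat -56.556°, lon 67.997°): 14.8 mi

F, C, G, B, A, D, E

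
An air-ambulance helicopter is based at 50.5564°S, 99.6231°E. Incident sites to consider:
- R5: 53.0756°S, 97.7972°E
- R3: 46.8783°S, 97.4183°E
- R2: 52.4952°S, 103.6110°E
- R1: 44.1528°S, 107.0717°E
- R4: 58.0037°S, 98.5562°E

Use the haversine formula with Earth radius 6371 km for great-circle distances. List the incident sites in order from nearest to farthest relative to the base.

Computing each great-circle distance from 50.5564°S, 99.6231°E:
R5 53.0756°S, 97.7972°E: 306.9 km
R2 52.4952°S, 103.6110°E: 350.0 km
R3 46.8783°S, 97.4183°E: 439.8 km
R4 58.0037°S, 98.5562°E: 831.0 km
R1 44.1528°S, 107.0717°E: 905.6 km

R5, R2, R3, R4, R1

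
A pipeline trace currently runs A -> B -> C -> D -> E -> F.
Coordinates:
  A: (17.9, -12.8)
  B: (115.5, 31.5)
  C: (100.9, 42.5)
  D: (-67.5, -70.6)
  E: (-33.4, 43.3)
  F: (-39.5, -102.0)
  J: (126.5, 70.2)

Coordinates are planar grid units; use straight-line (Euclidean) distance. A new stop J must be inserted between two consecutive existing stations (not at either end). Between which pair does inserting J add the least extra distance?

between B and C

Added distance for inserting J between each consecutive pair:
A–B: 69.7
B–C: 59.7
C–D: 74.6
D–E: 283.0
E–F: 255.9
Smallest added distance is 59.7, inserting between B and C.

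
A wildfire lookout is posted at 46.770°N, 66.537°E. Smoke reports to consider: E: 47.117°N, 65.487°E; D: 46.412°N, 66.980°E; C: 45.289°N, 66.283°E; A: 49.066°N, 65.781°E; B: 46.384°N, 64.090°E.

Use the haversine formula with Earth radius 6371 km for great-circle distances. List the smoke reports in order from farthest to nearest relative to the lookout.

Distance from the lookout at 46.770°N, 66.537°E to each:
A 49.066°N, 65.781°E: 261.4 km
B 46.384°N, 64.090°E: 191.9 km
C 45.289°N, 66.283°E: 165.8 km
E 47.117°N, 65.487°E: 88.6 km
D 46.412°N, 66.980°E: 52.3 km

A, B, C, E, D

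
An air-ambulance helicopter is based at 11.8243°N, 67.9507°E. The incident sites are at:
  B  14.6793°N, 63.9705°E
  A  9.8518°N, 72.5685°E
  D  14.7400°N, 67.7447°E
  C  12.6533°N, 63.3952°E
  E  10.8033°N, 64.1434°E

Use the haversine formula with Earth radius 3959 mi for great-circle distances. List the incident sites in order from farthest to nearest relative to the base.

Computing each great-circle distance from 11.8243°N, 67.9507°E:
A 9.8518°N, 72.5685°E: 341.7 mi
B 14.6793°N, 63.9705°E: 332.5 mi
C 12.6533°N, 63.3952°E: 312.9 mi
E 10.8033°N, 64.1434°E: 267.4 mi
D 14.7400°N, 67.7447°E: 201.9 mi

A, B, C, E, D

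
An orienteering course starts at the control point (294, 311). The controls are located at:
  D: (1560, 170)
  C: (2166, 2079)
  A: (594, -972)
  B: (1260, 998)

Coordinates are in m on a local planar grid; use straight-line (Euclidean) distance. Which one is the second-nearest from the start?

Distances from the start ((294, 311)):
B: 1185.4 m
D: 1273.8 m
A: 1317.6 m
C: 2574.9 m
The second-nearest is D at 1273.8 m.

D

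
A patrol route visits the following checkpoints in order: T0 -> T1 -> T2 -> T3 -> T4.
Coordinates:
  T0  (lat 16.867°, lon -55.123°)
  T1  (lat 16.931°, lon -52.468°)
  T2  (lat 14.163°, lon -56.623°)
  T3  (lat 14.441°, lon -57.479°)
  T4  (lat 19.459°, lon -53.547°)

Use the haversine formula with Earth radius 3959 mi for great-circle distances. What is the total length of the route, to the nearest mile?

Leg distances:
T0→T1: 175.6 mi  (cumulative 175.6 mi)
T1→T2: 336.3 mi  (cumulative 511.8 mi)
T2→T3: 60.4 mi  (cumulative 572.3 mi)
T3→T4: 433.3 mi  (cumulative 1005.5 mi)
Total route length ≈ 1006 mi.

1006 mi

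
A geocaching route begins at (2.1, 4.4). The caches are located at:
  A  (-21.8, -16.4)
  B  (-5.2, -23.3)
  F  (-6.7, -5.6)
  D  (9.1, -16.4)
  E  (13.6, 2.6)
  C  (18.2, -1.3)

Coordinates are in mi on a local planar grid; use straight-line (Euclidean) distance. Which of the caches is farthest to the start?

A

Distance to each, sorted:
A: 31.7 mi
B: 28.6 mi
D: 21.9 mi
C: 17.1 mi
F: 13.3 mi
E: 11.6 mi
The farthest is A at 31.7 mi.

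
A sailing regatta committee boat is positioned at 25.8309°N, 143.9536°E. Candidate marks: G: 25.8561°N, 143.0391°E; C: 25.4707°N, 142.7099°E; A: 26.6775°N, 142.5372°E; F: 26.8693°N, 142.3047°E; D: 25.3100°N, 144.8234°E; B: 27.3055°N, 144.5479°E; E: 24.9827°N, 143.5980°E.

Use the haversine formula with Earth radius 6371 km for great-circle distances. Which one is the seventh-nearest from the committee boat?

F

Distances from the committee boat (25.8309°N, 143.9536°E):
G: 91.6 km
E: 100.9 km
D: 104.7 km
C: 130.9 km
A: 169.7 km
B: 174.3 km
F: 200.8 km
The seventh-nearest is F at 200.8 km.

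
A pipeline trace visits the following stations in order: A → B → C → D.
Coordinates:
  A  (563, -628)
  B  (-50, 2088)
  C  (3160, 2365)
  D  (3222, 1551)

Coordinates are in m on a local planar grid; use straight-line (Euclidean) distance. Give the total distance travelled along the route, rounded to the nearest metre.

Leg distances:
A→B: 2784.3 m  (cumulative 2784.3 m)
B→C: 3221.9 m  (cumulative 6006.2 m)
C→D: 816.4 m  (cumulative 6822.6 m)
Total route length ≈ 6823 m.

6823 m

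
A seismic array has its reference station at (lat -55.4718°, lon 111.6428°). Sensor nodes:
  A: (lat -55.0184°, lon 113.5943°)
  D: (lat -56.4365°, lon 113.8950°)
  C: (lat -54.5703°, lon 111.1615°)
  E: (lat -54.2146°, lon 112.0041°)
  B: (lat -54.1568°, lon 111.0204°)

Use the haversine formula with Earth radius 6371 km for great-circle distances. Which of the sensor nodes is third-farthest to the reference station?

E

Distances from the reference station ((lat -55.4718°, lon 111.6428°)):
D: 176.5 km
B: 151.6 km
E: 141.7 km
A: 133.6 km
C: 104.8 km
The third-farthest is E at 141.7 km.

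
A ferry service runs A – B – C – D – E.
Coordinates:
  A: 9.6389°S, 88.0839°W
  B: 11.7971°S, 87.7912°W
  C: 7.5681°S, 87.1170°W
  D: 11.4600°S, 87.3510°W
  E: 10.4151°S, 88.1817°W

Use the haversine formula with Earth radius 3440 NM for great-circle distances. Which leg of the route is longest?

Leg distances:
A→B: 130.7 NM
B→C: 257.0 NM
C→D: 234.1 NM
D→E: 79.6 NM
The longest leg is B–C at 257.0 NM.

B–C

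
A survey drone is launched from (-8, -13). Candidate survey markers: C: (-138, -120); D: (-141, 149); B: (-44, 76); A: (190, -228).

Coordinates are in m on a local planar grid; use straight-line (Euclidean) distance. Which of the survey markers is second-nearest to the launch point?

Distance to each, sorted:
B: 96.0 m
C: 168.4 m
D: 209.6 m
A: 292.3 m
The second-nearest is C at 168.4 m.

C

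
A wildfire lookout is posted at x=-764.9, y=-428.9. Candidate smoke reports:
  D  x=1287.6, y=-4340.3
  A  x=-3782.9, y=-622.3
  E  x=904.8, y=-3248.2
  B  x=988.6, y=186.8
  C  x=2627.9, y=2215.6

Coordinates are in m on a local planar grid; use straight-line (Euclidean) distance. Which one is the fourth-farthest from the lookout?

Distances from the lookout (x=-764.9, y=-428.9):
D: 4417.2 m
C: 4301.7 m
E: 3276.6 m
A: 3024.2 m
B: 1858.5 m
The fourth-farthest is A at 3024.2 m.

A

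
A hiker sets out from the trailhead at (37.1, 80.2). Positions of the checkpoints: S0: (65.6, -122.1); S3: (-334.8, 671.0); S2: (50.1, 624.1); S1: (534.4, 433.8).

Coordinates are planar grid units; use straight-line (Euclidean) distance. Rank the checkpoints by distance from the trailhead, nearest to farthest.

S0, S2, S1, S3

Computing each straight-line distance from (37.1, 80.2):
S0 (65.6, -122.1): 204.3
S2 (50.1, 624.1): 544.1
S1 (534.4, 433.8): 610.2
S3 (-334.8, 671.0): 698.1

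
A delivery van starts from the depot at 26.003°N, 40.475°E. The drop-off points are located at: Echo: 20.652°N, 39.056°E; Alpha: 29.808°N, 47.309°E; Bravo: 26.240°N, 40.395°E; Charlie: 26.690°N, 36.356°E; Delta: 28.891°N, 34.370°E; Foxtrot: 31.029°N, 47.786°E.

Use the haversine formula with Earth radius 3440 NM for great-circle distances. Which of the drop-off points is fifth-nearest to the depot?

Alpha

Distances from the depot (26.003°N, 40.475°E):
Bravo: 14.9 NM
Charlie: 225.4 NM
Echo: 330.6 NM
Delta: 368.5 NM
Alpha: 428.4 NM
Foxtrot: 489.5 NM
The fifth-nearest is Alpha at 428.4 NM.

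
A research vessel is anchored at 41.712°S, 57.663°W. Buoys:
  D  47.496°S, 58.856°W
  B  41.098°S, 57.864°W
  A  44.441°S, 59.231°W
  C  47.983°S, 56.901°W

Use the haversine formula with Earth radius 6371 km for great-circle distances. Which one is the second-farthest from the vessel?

Distances from the vessel (41.712°S, 57.663°W):
C: 699.9 km
D: 650.0 km
A: 329.1 km
B: 70.3 km
The second-farthest is D at 650.0 km.

D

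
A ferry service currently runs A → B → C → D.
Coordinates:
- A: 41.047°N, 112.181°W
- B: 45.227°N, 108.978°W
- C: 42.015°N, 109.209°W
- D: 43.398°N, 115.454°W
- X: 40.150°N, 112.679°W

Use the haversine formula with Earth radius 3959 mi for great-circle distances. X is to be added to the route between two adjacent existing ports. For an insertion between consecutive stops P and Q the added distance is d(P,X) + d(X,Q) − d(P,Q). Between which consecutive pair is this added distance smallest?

between A and B

Added distance for inserting X between each consecutive pair:
A–B: 134.3 mi
B–C: 397.6 mi
C–D: 156.9 mi
Smallest added distance is 134.3 mi, inserting between A and B.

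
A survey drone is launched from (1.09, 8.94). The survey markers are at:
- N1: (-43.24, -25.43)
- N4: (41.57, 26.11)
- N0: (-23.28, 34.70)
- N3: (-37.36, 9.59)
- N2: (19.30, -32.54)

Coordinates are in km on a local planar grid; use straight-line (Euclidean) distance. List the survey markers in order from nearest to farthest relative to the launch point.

Computing each straight-line distance from (1.09, 8.94):
N0 (-23.28, 34.70): 35.5 km
N3 (-37.36, 9.59): 38.5 km
N4 (41.57, 26.11): 44.0 km
N2 (19.30, -32.54): 45.3 km
N1 (-43.24, -25.43): 56.1 km

N0, N3, N4, N2, N1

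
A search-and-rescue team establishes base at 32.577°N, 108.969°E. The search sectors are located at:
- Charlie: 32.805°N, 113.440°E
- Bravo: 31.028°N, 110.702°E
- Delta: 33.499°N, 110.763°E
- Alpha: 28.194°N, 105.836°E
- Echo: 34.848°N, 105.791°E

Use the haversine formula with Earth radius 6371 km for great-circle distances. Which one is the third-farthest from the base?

Distance to each, sorted:
Alpha: 572.5 km
Charlie: 419.1 km
Echo: 387.5 km
Bravo: 237.7 km
Delta: 196.1 km
The third-farthest is Echo at 387.5 km.

Echo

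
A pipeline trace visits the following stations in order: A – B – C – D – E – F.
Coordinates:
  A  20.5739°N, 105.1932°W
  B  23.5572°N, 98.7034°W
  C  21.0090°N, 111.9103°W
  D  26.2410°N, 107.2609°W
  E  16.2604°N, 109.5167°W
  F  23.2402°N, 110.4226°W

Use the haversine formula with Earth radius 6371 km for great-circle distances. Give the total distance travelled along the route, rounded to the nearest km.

4800 km

Leg distances:
A→B: 746.4 km  (cumulative 746.4 km)
B→C: 1387.5 km  (cumulative 2133.9 km)
C→D: 750.0 km  (cumulative 2883.9 km)
D→E: 1134.1 km  (cumulative 4018.0 km)
E→F: 781.9 km  (cumulative 4799.9 km)
Total route length ≈ 4800 km.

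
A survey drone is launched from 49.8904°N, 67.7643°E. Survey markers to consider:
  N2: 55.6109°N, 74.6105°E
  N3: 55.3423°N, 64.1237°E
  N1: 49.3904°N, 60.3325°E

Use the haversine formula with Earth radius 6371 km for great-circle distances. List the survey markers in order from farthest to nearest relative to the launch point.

N2, N3, N1

Distances from the launch point:
N2 55.6109°N, 74.6105°E: 784.7 km
N3 55.3423°N, 64.1237°E: 653.9 km
N1 49.3904°N, 60.3325°E: 537.8 km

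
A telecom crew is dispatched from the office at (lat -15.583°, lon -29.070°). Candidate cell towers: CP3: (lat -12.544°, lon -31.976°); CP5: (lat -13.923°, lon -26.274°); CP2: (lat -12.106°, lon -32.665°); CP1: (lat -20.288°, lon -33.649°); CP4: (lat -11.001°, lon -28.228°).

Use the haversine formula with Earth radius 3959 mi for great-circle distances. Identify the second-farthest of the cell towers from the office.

Distances from the office ((lat -15.583°, lon -29.070°)):
CP1: 443.0 mi
CP2: 340.4 mi
CP4: 321.6 mi
CP3: 286.4 mi
CP5: 219.2 mi
The second-farthest is CP2 at 340.4 mi.

CP2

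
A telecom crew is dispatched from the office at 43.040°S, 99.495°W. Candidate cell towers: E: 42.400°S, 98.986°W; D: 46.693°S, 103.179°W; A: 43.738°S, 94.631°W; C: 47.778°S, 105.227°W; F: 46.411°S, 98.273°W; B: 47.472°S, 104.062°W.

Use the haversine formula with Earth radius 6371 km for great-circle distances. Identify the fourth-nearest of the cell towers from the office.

D

Distances from the office (43.040°S, 99.495°W):
E: 82.4 km
F: 387.1 km
A: 400.6 km
D: 499.2 km
B: 608.6 km
C: 690.8 km
The fourth-nearest is D at 499.2 km.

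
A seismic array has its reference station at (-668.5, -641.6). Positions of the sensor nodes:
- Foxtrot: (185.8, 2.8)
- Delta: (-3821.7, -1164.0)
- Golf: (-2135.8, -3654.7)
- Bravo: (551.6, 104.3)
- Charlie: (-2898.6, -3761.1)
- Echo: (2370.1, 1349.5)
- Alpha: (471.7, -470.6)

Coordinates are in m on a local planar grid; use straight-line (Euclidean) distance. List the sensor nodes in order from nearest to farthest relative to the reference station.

Distances from the reference station:
Foxtrot (185.8, 2.8): 1070.1 m
Alpha (471.7, -470.6): 1153.0 m
Bravo (551.6, 104.3): 1430.0 m
Delta (-3821.7, -1164.0): 3196.2 m
Golf (-2135.8, -3654.7): 3351.4 m
Echo (2370.1, 1349.5): 3632.8 m
Charlie (-2898.6, -3761.1): 3834.7 m

Foxtrot, Alpha, Bravo, Delta, Golf, Echo, Charlie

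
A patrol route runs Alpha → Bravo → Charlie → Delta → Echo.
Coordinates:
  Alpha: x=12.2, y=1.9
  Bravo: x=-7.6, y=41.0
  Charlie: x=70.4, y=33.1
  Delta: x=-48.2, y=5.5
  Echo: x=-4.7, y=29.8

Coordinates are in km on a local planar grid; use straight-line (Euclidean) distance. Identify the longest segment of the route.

Charlie–Delta

Leg distances:
Alpha→Bravo: 43.8 km
Bravo→Charlie: 78.4 km
Charlie→Delta: 121.8 km
Delta→Echo: 49.8 km
The longest leg is Charlie–Delta at 121.8 km.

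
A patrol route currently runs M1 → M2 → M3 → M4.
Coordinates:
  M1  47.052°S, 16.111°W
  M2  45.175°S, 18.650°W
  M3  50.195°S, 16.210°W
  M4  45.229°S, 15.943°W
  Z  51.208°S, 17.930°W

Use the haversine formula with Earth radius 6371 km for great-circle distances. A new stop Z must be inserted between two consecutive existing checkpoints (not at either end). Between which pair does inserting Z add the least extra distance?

between M2 and M3

Added distance for inserting Z between each consecutive pair:
M1–M2: 867.5 km
M2–M3: 251.1 km
M3–M4: 293.7 km
Smallest added distance is 251.1 km, inserting between M2 and M3.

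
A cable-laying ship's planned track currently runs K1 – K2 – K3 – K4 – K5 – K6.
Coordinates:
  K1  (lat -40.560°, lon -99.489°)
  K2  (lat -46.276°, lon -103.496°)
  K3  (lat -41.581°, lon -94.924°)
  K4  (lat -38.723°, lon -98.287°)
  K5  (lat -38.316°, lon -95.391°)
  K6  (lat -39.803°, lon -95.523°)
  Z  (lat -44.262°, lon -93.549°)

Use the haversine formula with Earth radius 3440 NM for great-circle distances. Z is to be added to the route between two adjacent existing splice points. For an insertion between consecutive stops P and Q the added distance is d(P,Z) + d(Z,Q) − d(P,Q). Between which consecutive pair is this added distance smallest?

Added distance for inserting Z between each consecutive pair:
K1–K2: 396.4 NM
K2–K3: 143.7 NM
K3–K4: 336.0 NM
K4–K5: 623.1 NM
K5–K6: 558.8 NM
Smallest added distance is 143.7 NM, inserting between K2 and K3.

between K2 and K3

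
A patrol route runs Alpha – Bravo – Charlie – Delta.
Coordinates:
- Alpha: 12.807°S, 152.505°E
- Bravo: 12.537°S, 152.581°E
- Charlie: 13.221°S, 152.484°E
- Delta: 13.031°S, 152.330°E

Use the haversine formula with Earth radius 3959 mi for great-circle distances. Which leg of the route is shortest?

Leg distances:
Alpha→Bravo: 19.3 mi
Bravo→Charlie: 47.7 mi
Charlie→Delta: 16.7 mi
The shortest leg is Charlie–Delta at 16.7 mi.

Charlie–Delta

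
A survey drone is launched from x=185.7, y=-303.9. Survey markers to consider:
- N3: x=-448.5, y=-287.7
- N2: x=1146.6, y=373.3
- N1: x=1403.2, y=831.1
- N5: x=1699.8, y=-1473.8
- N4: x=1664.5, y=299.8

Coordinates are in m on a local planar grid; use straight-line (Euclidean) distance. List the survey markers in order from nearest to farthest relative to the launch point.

N3, N2, N4, N1, N5

Distances from the launch point:
N3 x=-448.5, y=-287.7: 634.4 m
N2 x=1146.6, y=373.3: 1175.6 m
N4 x=1664.5, y=299.8: 1597.3 m
N1 x=1403.2, y=831.1: 1664.5 m
N5 x=1699.8, y=-1473.8: 1913.4 m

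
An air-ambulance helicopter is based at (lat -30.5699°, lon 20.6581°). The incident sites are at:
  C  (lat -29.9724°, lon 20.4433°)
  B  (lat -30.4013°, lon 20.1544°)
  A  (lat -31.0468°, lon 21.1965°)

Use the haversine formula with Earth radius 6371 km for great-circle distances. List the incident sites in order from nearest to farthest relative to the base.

B, C, A

Computing each great-circle distance from (lat -30.5699°, lon 20.6581°):
B (lat -30.4013°, lon 20.1544°): 51.8 km
C (lat -29.9724°, lon 20.4433°): 69.6 km
A (lat -31.0468°, lon 21.1965°): 73.9 km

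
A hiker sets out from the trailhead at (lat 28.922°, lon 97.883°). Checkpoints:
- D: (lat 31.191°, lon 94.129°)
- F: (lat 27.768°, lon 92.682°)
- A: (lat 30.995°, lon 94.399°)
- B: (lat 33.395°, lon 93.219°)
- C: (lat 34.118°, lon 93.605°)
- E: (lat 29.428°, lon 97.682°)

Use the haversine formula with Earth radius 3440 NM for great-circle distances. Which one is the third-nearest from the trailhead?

Distances from the trailhead ((lat 28.922°, lon 97.883°)):
E: 32.2 NM
A: 219.8 NM
D: 237.9 NM
F: 283.4 NM
B: 359.8 NM
C: 381.0 NM
The third-nearest is D at 237.9 NM.

D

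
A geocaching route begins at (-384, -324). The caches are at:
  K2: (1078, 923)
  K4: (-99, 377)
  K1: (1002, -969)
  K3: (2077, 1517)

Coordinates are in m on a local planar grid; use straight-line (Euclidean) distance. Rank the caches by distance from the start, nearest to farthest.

K4, K1, K2, K3

Distance from the start at (-384, -324) to each:
K4 (-99, 377): 756.7 m
K1 (1002, -969): 1528.7 m
K2 (1078, 923): 1921.6 m
K3 (2077, 1517): 3073.4 m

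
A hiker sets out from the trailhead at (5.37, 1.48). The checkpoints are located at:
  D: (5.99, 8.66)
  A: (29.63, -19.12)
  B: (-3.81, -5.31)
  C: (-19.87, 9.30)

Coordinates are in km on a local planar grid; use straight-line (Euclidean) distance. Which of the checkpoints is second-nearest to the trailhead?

B

Distances from the trailhead ((5.37, 1.48)):
D: 7.2 km
B: 11.4 km
C: 26.4 km
A: 31.8 km
The second-nearest is B at 11.4 km.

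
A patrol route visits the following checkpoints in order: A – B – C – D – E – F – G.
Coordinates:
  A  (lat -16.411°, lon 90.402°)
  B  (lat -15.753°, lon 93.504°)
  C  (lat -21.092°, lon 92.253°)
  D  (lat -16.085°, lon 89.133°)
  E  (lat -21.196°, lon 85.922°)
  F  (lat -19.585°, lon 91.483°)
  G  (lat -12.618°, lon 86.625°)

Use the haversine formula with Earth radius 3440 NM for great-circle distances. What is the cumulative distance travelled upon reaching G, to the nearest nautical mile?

2049 NM

Leg distances:
A→B: 183.3 NM  (cumulative 183.3 NM)
B→C: 328.4 NM  (cumulative 511.6 NM)
C→D: 349.1 NM  (cumulative 860.7 NM)
D→E: 357.1 NM  (cumulative 1217.8 NM)
E→F: 327.5 NM  (cumulative 1545.3 NM)
F→G: 503.4 NM  (cumulative 2048.7 NM)
Cumulative distance at G ≈ 2049 NM.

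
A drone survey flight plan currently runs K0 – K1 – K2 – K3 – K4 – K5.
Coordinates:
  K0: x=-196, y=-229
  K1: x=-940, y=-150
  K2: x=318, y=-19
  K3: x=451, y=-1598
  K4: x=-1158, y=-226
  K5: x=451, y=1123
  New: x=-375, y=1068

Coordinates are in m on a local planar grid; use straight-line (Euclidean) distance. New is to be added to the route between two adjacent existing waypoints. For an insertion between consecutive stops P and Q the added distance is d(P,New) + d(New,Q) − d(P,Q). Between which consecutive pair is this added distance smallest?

between K4 and K5

Added distance for inserting New between each consecutive pair:
K0–K1: 1903.8 m
K1–K2: 1367.0 m
K2–K3: 2495.6 m
K3–K4: 2188.9 m
K4–K5: 240.6 m
Smallest added distance is 240.6 m, inserting between K4 and K5.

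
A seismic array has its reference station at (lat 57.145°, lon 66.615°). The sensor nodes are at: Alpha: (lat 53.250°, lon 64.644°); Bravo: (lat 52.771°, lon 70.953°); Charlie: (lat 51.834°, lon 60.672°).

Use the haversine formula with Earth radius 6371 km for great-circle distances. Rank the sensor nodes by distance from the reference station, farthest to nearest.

Charlie, Bravo, Alpha

Computing each great-circle distance from (lat 57.145°, lon 66.615°):
Charlie (lat 51.834°, lon 60.672°): 703.8 km
Bravo (lat 52.771°, lon 70.953°): 559.4 km
Alpha (lat 53.250°, lon 64.644°): 450.8 km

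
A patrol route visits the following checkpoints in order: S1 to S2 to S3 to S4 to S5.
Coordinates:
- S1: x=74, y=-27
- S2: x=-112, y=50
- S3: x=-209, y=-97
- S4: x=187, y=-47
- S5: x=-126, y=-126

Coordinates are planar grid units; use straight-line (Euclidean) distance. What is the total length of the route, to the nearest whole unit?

Leg distances:
S1→S2: 201.3  (cumulative 201.3)
S2→S3: 176.1  (cumulative 377.4)
S3→S4: 399.1  (cumulative 776.6)
S4→S5: 322.8  (cumulative 1099.4)
Total route length ≈ 1099.

1099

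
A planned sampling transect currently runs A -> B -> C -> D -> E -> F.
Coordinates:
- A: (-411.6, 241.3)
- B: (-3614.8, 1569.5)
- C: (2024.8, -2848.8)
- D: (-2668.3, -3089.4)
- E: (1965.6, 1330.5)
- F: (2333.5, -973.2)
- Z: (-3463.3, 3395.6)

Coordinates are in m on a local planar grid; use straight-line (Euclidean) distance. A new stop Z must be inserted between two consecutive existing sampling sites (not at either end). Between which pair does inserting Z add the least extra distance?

between A and B

Added distance for inserting Z between each consecutive pair:
A–B: 2753.6 m
B–C: 2981.5 m
C–D: 10147.6 m
D–E: 5938.2 m
E–F: 10734.3 m
Smallest added distance is 2753.6 m, inserting between A and B.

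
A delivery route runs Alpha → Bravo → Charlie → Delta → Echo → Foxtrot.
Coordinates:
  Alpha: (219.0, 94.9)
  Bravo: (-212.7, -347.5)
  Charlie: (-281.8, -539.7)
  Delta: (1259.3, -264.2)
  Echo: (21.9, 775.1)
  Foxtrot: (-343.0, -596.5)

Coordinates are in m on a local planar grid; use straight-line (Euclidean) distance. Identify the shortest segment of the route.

Leg distances:
Alpha→Bravo: 618.1 m
Bravo→Charlie: 204.2 m
Charlie→Delta: 1565.5 m
Delta→Echo: 1616.0 m
Echo→Foxtrot: 1419.3 m
The shortest leg is Bravo–Charlie at 204.2 m.

Bravo–Charlie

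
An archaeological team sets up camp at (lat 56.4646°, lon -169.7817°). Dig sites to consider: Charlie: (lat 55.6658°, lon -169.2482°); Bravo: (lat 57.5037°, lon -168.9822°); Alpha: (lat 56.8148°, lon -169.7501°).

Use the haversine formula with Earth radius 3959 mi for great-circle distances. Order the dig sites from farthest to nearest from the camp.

Distance from the camp at (lat 56.4646°, lon -169.7817°) to each:
Bravo (lat 57.5037°, lon -168.9822°): 77.9 mi
Charlie (lat 55.6658°, lon -169.2482°): 58.9 mi
Alpha (lat 56.8148°, lon -169.7501°): 24.2 mi

Bravo, Charlie, Alpha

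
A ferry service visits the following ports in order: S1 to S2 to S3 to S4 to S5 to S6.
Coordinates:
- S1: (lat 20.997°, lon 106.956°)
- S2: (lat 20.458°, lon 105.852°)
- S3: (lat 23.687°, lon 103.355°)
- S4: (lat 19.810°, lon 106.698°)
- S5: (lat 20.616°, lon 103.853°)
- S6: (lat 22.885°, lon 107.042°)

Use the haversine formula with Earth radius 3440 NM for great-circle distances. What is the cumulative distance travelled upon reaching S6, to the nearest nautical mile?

Leg distances:
S1→S2: 69.9 NM  (cumulative 69.9 NM)
S2→S3: 238.5 NM  (cumulative 308.4 NM)
S3→S4: 298.2 NM  (cumulative 606.6 NM)
S4→S5: 167.4 NM  (cumulative 774.0 NM)
S5→S6: 224.0 NM  (cumulative 998.0 NM)
Cumulative distance at S6 ≈ 998 NM.

998 NM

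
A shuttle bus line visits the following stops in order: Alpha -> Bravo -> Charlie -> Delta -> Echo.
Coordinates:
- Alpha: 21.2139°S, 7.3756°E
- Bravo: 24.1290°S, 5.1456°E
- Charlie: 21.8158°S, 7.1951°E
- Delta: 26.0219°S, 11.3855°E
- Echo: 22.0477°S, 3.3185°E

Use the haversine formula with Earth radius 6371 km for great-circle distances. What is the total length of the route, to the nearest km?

2292 km

Leg distances:
Alpha→Bravo: 396.7 km  (cumulative 396.7 km)
Bravo→Charlie: 331.9 km  (cumulative 728.7 km)
Charlie→Delta: 632.5 km  (cumulative 1361.1 km)
Delta→Echo: 930.5 km  (cumulative 2291.6 km)
Total route length ≈ 2292 km.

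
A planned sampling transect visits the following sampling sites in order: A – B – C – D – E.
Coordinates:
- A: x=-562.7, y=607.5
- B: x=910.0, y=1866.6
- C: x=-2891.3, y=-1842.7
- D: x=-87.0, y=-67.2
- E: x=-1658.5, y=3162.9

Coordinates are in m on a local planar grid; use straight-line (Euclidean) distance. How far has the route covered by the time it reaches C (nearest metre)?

7249 m

Leg distances:
A→B: 1937.6 m  (cumulative 1937.6 m)
B→C: 5311.2 m  (cumulative 7248.8 m)
Cumulative distance at C ≈ 7249 m.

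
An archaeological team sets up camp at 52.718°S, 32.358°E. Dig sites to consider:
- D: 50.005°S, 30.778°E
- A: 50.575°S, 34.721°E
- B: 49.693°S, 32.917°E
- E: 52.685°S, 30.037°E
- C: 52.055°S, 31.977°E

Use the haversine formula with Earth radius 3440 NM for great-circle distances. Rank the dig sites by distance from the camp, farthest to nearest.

Distances from the camp:
B 49.693°S, 32.917°E: 182.8 NM
D 50.005°S, 30.778°E: 173.3 NM
A 50.575°S, 34.721°E: 155.9 NM
E 52.685°S, 30.037°E: 84.5 NM
C 52.055°S, 31.977°E: 42.2 NM

B, D, A, E, C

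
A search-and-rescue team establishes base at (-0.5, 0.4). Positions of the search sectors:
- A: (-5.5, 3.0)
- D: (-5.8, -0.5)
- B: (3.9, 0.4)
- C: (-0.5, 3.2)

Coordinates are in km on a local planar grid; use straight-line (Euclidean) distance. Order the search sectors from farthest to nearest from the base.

Distances from the base:
A (-5.5, 3.0): 5.6 km
D (-5.8, -0.5): 5.4 km
B (3.9, 0.4): 4.4 km
C (-0.5, 3.2): 2.8 km

A, D, B, C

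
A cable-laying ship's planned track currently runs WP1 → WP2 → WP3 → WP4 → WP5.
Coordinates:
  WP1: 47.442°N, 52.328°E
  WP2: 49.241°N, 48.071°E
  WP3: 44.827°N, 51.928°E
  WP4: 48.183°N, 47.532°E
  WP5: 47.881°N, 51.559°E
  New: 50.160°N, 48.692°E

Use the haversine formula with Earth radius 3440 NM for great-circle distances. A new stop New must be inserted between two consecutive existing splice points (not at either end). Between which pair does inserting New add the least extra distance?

Added distance for inserting New between each consecutive pair:
WP1–WP2: 76.4 NM
WP2–WP3: 97.8 NM
WP3–WP4: 201.9 NM
WP4–WP5: 141.8 NM
Smallest added distance is 76.4 NM, inserting between WP1 and WP2.

between WP1 and WP2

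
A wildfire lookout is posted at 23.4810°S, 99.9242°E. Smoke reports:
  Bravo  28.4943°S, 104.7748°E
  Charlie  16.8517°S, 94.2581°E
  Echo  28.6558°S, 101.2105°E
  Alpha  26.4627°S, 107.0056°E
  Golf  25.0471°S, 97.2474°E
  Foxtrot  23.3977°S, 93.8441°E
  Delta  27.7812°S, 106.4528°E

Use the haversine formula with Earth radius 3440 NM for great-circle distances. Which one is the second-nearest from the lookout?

Distance to each, sorted:
Golf: 174.1 NM
Echo: 318.3 NM
Foxtrot: 334.9 NM
Bravo: 398.8 NM
Alpha: 424.9 NM
Delta: 437.5 NM
Charlie: 510.1 NM
The second-nearest is Echo at 318.3 NM.

Echo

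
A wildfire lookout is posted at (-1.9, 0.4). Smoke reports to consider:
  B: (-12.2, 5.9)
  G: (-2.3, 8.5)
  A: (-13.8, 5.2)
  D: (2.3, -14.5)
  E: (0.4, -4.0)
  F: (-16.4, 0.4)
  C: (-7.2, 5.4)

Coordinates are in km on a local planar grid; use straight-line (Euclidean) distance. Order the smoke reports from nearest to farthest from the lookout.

Distances from the lookout:
E (0.4, -4.0): 5.0 km
C (-7.2, 5.4): 7.3 km
G (-2.3, 8.5): 8.1 km
B (-12.2, 5.9): 11.7 km
A (-13.8, 5.2): 12.8 km
F (-16.4, 0.4): 14.5 km
D (2.3, -14.5): 15.5 km

E, C, G, B, A, F, D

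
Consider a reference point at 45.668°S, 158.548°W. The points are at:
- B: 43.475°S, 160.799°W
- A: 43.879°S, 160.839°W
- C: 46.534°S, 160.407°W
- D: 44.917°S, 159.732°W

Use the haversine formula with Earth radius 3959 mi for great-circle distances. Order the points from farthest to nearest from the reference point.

Distance from the reference point at 45.668°S, 158.548°W to each:
B 43.475°S, 160.799°W: 187.7 mi
A 43.879°S, 160.839°W: 167.0 mi
C 46.534°S, 160.407°W: 107.3 mi
D 44.917°S, 159.732°W: 77.5 mi

B, A, C, D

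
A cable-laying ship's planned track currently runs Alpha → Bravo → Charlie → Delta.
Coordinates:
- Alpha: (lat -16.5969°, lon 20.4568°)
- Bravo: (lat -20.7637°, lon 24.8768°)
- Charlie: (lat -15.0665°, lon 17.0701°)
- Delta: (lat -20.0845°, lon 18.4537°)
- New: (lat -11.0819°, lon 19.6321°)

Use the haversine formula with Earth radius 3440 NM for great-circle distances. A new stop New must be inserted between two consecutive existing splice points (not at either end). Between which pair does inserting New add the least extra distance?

Added distance for inserting New between each consecutive pair:
Alpha–Bravo: 635.2 NM
Bravo–Charlie: 375.6 NM
Charlie–Delta: 515.5 NM
Smallest added distance is 375.6 NM, inserting between Bravo and Charlie.

between Bravo and Charlie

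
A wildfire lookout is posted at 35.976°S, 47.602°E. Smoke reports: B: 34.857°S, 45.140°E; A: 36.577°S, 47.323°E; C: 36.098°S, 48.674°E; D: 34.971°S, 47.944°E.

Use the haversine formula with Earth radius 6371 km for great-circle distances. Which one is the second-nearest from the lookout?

C

Distances from the lookout (35.976°S, 47.602°E):
A: 71.4 km
C: 97.3 km
D: 116.0 km
B: 255.4 km
The second-nearest is C at 97.3 km.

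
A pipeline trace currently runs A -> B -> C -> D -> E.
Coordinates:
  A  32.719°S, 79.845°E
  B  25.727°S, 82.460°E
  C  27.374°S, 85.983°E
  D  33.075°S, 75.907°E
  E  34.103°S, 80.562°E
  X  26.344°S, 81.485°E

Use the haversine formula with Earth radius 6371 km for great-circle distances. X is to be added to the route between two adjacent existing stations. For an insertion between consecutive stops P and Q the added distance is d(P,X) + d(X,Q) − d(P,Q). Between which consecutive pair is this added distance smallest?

Added distance for inserting X between each consecutive pair:
A–B: 27.8 km
B–C: 184.4 km
C–D: 226.2 km
D–E: 1343.0 km
Smallest added distance is 27.8 km, inserting between A and B.

between A and B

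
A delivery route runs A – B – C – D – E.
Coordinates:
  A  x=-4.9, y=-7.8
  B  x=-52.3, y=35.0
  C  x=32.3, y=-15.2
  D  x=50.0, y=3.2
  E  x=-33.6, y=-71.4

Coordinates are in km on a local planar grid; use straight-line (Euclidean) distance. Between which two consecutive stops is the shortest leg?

C–D

Leg distances:
A→B: 63.9 km
B→C: 98.4 km
C→D: 25.5 km
D→E: 112.0 km
The shortest leg is C–D at 25.5 km.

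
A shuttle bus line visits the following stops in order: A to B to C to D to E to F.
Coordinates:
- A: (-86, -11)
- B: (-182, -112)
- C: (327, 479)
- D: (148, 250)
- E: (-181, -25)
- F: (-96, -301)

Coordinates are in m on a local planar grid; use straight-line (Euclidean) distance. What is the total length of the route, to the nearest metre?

Leg distances:
A→B: 139.3 m  (cumulative 139.3 m)
B→C: 780.0 m  (cumulative 919.3 m)
C→D: 290.7 m  (cumulative 1210.0 m)
D→E: 428.8 m  (cumulative 1638.8 m)
E→F: 288.8 m  (cumulative 1927.6 m)
Total route length ≈ 1928 m.

1928 m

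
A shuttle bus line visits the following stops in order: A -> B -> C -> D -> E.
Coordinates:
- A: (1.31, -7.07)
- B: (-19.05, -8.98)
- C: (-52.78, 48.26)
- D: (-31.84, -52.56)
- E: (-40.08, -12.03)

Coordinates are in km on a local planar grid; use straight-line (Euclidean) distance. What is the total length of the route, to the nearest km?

231 km

Leg distances:
A→B: 20.4 km  (cumulative 20.4 km)
B→C: 66.4 km  (cumulative 86.9 km)
C→D: 103.0 km  (cumulative 189.9 km)
D→E: 41.4 km  (cumulative 231.2 km)
Total route length ≈ 231 km.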